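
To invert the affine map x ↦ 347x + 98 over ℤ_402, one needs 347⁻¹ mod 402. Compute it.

95

gcd(402, 347) by repeated division:
402 = 1*347 + 55
347 = 6*55 + 17
55 = 3*17 + 4
17 = 4*4 + 1
4 = 4*1 + 0
The gcd is 1. Working backward:
1 = 17 − 4·4
1 = −4·55 + 13·17
1 = 13·347 − 82·55
1 = −82·402 + 95·347
So 347·95 ≡ 1 (mod 402).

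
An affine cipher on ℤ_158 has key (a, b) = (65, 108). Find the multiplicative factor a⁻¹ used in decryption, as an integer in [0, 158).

141

Extended Euclidean algorithm:
158 = 2×65 + 28
65 = 2×28 + 9
28 = 3×9 + 1
9 = 9×1 + 0
The gcd is 1. Working backward:
1 = 28 − 3·9
1 = −3·65 + 7·28
1 = 7·158 − 17·65
Hence 65⁻¹ ≡ -17 ≡ 141 (mod 158).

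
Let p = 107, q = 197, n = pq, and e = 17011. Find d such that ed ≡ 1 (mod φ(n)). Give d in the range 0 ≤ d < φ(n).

12587

φ(n) = (p−1)(q−1) = 106·196 = 20776.
Need d with 17011·d ≡ 1 (mod 20776). Apply the extended Euclidean algorithm:
20776 = 1·17011 + 3765
17011 = 4·3765 + 1951
3765 = 1·1951 + 1814
1951 = 1·1814 + 137
1814 = 13·137 + 33
137 = 4·33 + 5
33 = 6·5 + 3
5 = 1·3 + 2
3 = 1·2 + 1
2 = 2·1 + 0
Back-substitute:
1 = 3 − 2
1 = −5 + 2·3
1 = 2·33 − 13·5
1 = −13·137 + 54·33
1 = 54·1814 − 715·137
1 = −715·1951 + 769·1814
1 = 769·3765 − 1484·1951
1 = −1484·17011 + 6705·3765
1 = 6705·20776 − 8189·17011
So 17011·(-8189) ≡ 1 (mod 20776), hence d ≡ -8189 ≡ 12587 (mod 20776).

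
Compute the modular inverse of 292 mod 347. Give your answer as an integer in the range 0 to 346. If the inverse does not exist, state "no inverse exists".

82

Apply the Euclidean algorithm to 347 and 292:
347 = 1×292 + 55
292 = 5×55 + 17
55 = 3×17 + 4
17 = 4×4 + 1
4 = 4×1 + 0
Since gcd(292, 347) = 1, back-substitute to write 1 as a combination:
1 = 17 − 4·4
1 = −4·55 + 13·17
1 = 13·292 − 69·55
1 = −69·347 + 82·292
So 292·82 ≡ 1 (mod 347).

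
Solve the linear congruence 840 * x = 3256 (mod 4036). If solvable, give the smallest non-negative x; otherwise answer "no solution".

936

First find gcd(840, 4036):
4036 = 4·840 + 676
840 = 1·676 + 164
676 = 4·164 + 20
164 = 8·20 + 4
20 = 5·4 + 0
gcd = 4 and 4 | 3256, so solutions exist. Divide through by 4: 210x ≡ 814 (mod 1009).
Now find 210⁻¹ mod 1009:
1009 = 4*210 + 169
210 = 1*169 + 41
169 = 4*41 + 5
41 = 8*5 + 1
5 = 5*1 + 0
Back-substitute:
1 = 41 − 8·5
1 = −8·169 + 33·41
1 = 33·210 − 41·169
1 = −41·1009 + 197·210
So 210⁻¹ ≡ 197 (mod 1009).
Then x ≡ 197·814 ≡ 936 (mod 1009); the smallest non-negative solution is x = 936.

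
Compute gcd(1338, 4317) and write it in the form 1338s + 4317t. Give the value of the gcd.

Euclidean algorithm:
4317 = 3*1338 + 303
1338 = 4*303 + 126
303 = 2*126 + 51
126 = 2*51 + 24
51 = 2*24 + 3
24 = 8*3 + 0
gcd(1338, 4317) = 3.
Back-substituting:
3 = 51 − 2·24
3 = −2·126 + 5·51
3 = 5·303 − 12·126
3 = −12·1338 + 53·303
3 = 53·4317 − 171·1338
So 3 = (53)·4317 + (-171)·1338.

3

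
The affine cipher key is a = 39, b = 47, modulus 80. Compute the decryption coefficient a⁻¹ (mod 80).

39

Extended Euclidean algorithm:
80 = 2*39 + 2
39 = 19*2 + 1
2 = 2*1 + 0
Since gcd(39, 80) = 1, back-substitute to write 1 as a combination:
1 = 39 − 19·2
1 = −19·80 + 39·39
So 39·39 ≡ 1 (mod 80).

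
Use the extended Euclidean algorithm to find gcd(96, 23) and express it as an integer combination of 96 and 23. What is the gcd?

Repeated division:
96 = 4*23 + 4
23 = 5*4 + 3
4 = 1*3 + 1
3 = 3*1 + 0
gcd(96, 23) = 1.
Back-substituting:
1 = 4 − 3
1 = −23 + 6·4
1 = 6·96 − 25·23
So 1 = (6)·96 + (-25)·23.

1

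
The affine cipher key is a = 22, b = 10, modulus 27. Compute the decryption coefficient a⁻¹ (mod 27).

16

Apply the Euclidean algorithm to 27 and 22:
27 = 1×22 + 5
22 = 4×5 + 2
5 = 2×2 + 1
2 = 2×1 + 0
The gcd is 1. Working backward:
1 = 5 − 2·2
1 = −2·22 + 9·5
1 = 9·27 − 11·22
So 22·(-11) ≡ 1 (mod 27), and -11 ≡ 16 (mod 27).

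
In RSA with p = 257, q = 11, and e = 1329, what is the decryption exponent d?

1489

φ(n) = (p−1)(q−1) = 256·10 = 2560.
Need d with 1329·d ≡ 1 (mod 2560). Apply the extended Euclidean algorithm:
2560 = 1·1329 + 1231
1329 = 1·1231 + 98
1231 = 12·98 + 55
98 = 1·55 + 43
55 = 1·43 + 12
43 = 3·12 + 7
12 = 1·7 + 5
7 = 1·5 + 2
5 = 2·2 + 1
2 = 2·1 + 0
Back-substitute:
1 = 5 − 2·2
1 = −2·7 + 3·5
1 = 3·12 − 5·7
1 = −5·43 + 18·12
1 = 18·55 − 23·43
1 = −23·98 + 41·55
1 = 41·1231 − 515·98
1 = −515·1329 + 556·1231
1 = 556·2560 − 1071·1329
So 1329·(-1071) ≡ 1 (mod 2560), hence d ≡ -1071 ≡ 1489 (mod 2560).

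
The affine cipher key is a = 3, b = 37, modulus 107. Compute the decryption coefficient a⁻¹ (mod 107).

Run Euclid on (107, 3):
107 = 35×3 + 2
3 = 1×2 + 1
2 = 2×1 + 0
gcd = 1, so the inverse exists. Back-substitute:
1 = 3 − 2
1 = −107 + 36·3
So 3·36 ≡ 1 (mod 107).

36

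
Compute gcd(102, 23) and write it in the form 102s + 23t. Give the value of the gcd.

Euclidean algorithm:
102 = 4*23 + 10
23 = 2*10 + 3
10 = 3*3 + 1
3 = 3*1 + 0
gcd(102, 23) = 1.
Working backward:
1 = 10 − 3·3
1 = −3·23 + 7·10
1 = 7·102 − 31·23
So 1 = (7)·102 + (-31)·23.

1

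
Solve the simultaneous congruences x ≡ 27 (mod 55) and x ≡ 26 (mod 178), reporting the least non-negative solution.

3052

Write x = 27 + 55·k. Then 55·k ≡ 26 − 27 ≡ 177 (mod 178).
Need 55⁻¹ mod 178. Extended Euclid on (178, 55):
178 = 3*55 + 13
55 = 4*13 + 3
13 = 4*3 + 1
3 = 3*1 + 0
Back-substitute:
1 = 13 − 4·3
1 = −4·55 + 17·13
1 = 17·178 − 55·55
55⁻¹ ≡ 123 (mod 178), so k ≡ 123·177 ≡ 55 (mod 178).
x = 27 + 55·55 = 3052.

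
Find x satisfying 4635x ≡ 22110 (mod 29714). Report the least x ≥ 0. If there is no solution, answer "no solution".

First find gcd(4635, 29714):
29714 = 6×4635 + 1904
4635 = 2×1904 + 827
1904 = 2×827 + 250
827 = 3×250 + 77
250 = 3×77 + 19
77 = 4×19 + 1
19 = 19×1 + 0
gcd = 1, so a unique solution mod 29714 exists.
Back-substitute for the Bézout coefficients:
1 = 77 − 4·19
1 = −4·250 + 13·77
1 = 13·827 − 43·250
1 = −43·1904 + 99·827
1 = 99·4635 − 241·1904
1 = −241·29714 + 1545·4635
So 4635·(1545) ≡ 1 (mod 29714), giving 4635⁻¹ ≡ 1545.
x ≡ 4635⁻¹·22110 ≡ 1545·22110 ≡ 18564 (mod 29714).

18564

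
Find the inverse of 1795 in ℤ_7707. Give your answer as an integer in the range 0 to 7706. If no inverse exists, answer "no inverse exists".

Apply the Euclidean algorithm to 7707 and 1795:
7707 = 4·1795 + 527
1795 = 3·527 + 214
527 = 2·214 + 99
214 = 2·99 + 16
99 = 6·16 + 3
16 = 5·3 + 1
3 = 3·1 + 0
The gcd is 1. Working backward:
1 = 16 − 5·3
1 = −5·99 + 31·16
1 = 31·214 − 67·99
1 = −67·527 + 165·214
1 = 165·1795 − 562·527
1 = −562·7707 + 2413·1795
So 1795·2413 ≡ 1 (mod 7707).

2413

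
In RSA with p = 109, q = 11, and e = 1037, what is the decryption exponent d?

653

φ(n) = (p−1)(q−1) = 108·10 = 1080.
Need d with 1037·d ≡ 1 (mod 1080). Apply the extended Euclidean algorithm:
1080 = 1×1037 + 43
1037 = 24×43 + 5
43 = 8×5 + 3
5 = 1×3 + 2
3 = 1×2 + 1
2 = 2×1 + 0
Back-substitute:
1 = 3 − 2
1 = −5 + 2·3
1 = 2·43 − 17·5
1 = −17·1037 + 410·43
1 = 410·1080 − 427·1037
So 1037·(-427) ≡ 1 (mod 1080), hence d ≡ -427 ≡ 653 (mod 1080).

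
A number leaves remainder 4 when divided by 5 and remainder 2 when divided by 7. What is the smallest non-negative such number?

9

Write x = 4 + 5·k. Then 5·k ≡ 2 − 4 ≡ 5 (mod 7).
Need 5⁻¹ mod 7. Extended Euclid on (7, 5):
7 = 1×5 + 2
5 = 2×2 + 1
2 = 2×1 + 0
Back-substitute:
1 = 5 − 2·2
1 = −2·7 + 3·5
5⁻¹ ≡ 3 (mod 7), so k ≡ 3·5 ≡ 1 (mod 7).
x = 4 + 5·1 = 9.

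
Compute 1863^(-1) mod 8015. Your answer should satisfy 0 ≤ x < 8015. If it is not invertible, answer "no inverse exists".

7232

Extended Euclidean algorithm:
8015 = 4*1863 + 563
1863 = 3*563 + 174
563 = 3*174 + 41
174 = 4*41 + 10
41 = 4*10 + 1
10 = 10*1 + 0
Since gcd(1863, 8015) = 1, back-substitute to write 1 as a combination:
1 = 41 − 4·10
1 = −4·174 + 17·41
1 = 17·563 − 55·174
1 = −55·1863 + 182·563
1 = 182·8015 − 783·1863
So 1863·(-783) ≡ 1 (mod 8015), and -783 ≡ 7232 (mod 8015).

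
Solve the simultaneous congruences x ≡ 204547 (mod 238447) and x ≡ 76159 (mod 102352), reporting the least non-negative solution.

11904432575

Write x = 204547 + 238447·k. Then 238447·k ≡ 76159 − 204547 ≡ 76316 (mod 102352).
Need 238447⁻¹ mod 102352. Extended Euclid on (102352, 33743):
102352 = 3*33743 + 1123
33743 = 30*1123 + 53
1123 = 21*53 + 10
53 = 5*10 + 3
10 = 3*3 + 1
3 = 3*1 + 0
Back-substitute:
1 = 10 − 3·3
1 = −3·53 + 16·10
1 = 16·1123 − 339·53
1 = −339·33743 + 10186·1123
1 = 10186·102352 − 30897·33743
238447⁻¹ ≡ 71455 (mod 102352), so k ≡ 71455·76316 ≡ 49924 (mod 102352).
x = 204547 + 238447·49924 = 11904432575.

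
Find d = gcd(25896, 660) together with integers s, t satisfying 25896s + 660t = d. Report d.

Repeated division:
25896 = 39·660 + 156
660 = 4·156 + 36
156 = 4·36 + 12
36 = 3·12 + 0
gcd(25896, 660) = 12.
Back-substituting:
12 = 156 − 4·36
12 = −4·660 + 17·156
12 = 17·25896 − 667·660
So 12 = (17)·25896 + (-667)·660.

12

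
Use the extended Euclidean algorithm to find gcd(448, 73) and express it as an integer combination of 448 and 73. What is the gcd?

Repeated division:
448 = 6·73 + 10
73 = 7·10 + 3
10 = 3·3 + 1
3 = 3·1 + 0
gcd(448, 73) = 1.
Express as a combination:
1 = 10 − 3·3
1 = −3·73 + 22·10
1 = 22·448 − 135·73
So 1 = (22)·448 + (-135)·73.

1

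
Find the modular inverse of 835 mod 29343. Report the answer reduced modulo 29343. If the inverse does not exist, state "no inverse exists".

26110

gcd(29343, 835) by repeated division:
29343 = 35×835 + 118
835 = 7×118 + 9
118 = 13×9 + 1
9 = 9×1 + 0
gcd = 1, so the inverse exists. Back-substitute:
1 = 118 − 13·9
1 = −13·835 + 92·118
1 = 92·29343 − 3233·835
Thus 835·(-3233) ≡ 1 (mod 29343); reducing, -3233 mod 29343 = 26110.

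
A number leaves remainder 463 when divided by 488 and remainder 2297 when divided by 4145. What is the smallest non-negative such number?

1187767

Write x = 463 + 488·k. Then 488·k ≡ 2297 − 463 ≡ 1834 (mod 4145).
Need 488⁻¹ mod 4145. Extended Euclid on (4145, 488):
4145 = 8*488 + 241
488 = 2*241 + 6
241 = 40*6 + 1
6 = 6*1 + 0
Back-substitute:
1 = 241 − 40·6
1 = −40·488 + 81·241
1 = 81·4145 − 688·488
488⁻¹ ≡ 3457 (mod 4145), so k ≡ 3457·1834 ≡ 2433 (mod 4145).
x = 463 + 488·2433 = 1187767.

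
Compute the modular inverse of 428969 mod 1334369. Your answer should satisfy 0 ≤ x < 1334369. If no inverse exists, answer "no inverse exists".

Run Euclid on (1334369, 428969):
1334369 = 3·428969 + 47462
428969 = 9·47462 + 1811
47462 = 26·1811 + 376
1811 = 4·376 + 307
376 = 1·307 + 69
307 = 4·69 + 31
69 = 2·31 + 7
31 = 4·7 + 3
7 = 2·3 + 1
3 = 3·1 + 0
gcd = 1, so the inverse exists. Back-substitute:
1 = 7 − 2·3
1 = −2·31 + 9·7
1 = 9·69 − 20·31
1 = −20·307 + 89·69
1 = 89·376 − 109·307
1 = −109·1811 + 525·376
1 = 525·47462 − 13759·1811
1 = −13759·428969 + 124356·47462
1 = 124356·1334369 − 386827·428969
So 428969·(-386827) ≡ 1 (mod 1334369), and -386827 ≡ 947542 (mod 1334369).

947542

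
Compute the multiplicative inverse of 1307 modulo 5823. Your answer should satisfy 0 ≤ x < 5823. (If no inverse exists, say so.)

1742

gcd(5823, 1307) by repeated division:
5823 = 4·1307 + 595
1307 = 2·595 + 117
595 = 5·117 + 10
117 = 11·10 + 7
10 = 1·7 + 3
7 = 2·3 + 1
3 = 3·1 + 0
Since gcd(1307, 5823) = 1, back-substitute to write 1 as a combination:
1 = 7 − 2·3
1 = −2·10 + 3·7
1 = 3·117 − 35·10
1 = −35·595 + 178·117
1 = 178·1307 − 391·595
1 = −391·5823 + 1742·1307
So 1307·1742 ≡ 1 (mod 5823).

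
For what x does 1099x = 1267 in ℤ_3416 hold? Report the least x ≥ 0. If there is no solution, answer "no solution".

First find gcd(1099, 3416):
3416 = 3×1099 + 119
1099 = 9×119 + 28
119 = 4×28 + 7
28 = 4×7 + 0
gcd = 7 and 7 | 1267, so solutions exist. Divide through by 7: 157x ≡ 181 (mod 488).
Now find 157⁻¹ mod 488:
488 = 3×157 + 17
157 = 9×17 + 4
17 = 4×4 + 1
4 = 4×1 + 0
Back-substitute:
1 = 17 − 4·4
1 = −4·157 + 37·17
1 = 37·488 − 115·157
So 157·(-115) ≡ 1 (mod 488), i.e. 157⁻¹ ≡ 373.
Then x ≡ 373·181 ≡ 169 (mod 488); the smallest non-negative solution is x = 169.

169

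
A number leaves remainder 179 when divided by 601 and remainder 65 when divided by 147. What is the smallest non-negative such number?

Write x = 179 + 601·k. Then 601·k ≡ 65 − 179 ≡ 33 (mod 147).
Need 601⁻¹ mod 147. Extended Euclid on (147, 13):
147 = 11*13 + 4
13 = 3*4 + 1
4 = 4*1 + 0
Back-substitute:
1 = 13 − 3·4
1 = −3·147 + 34·13
601⁻¹ ≡ 34 (mod 147), so k ≡ 34·33 ≡ 93 (mod 147).
x = 179 + 601·93 = 56072.

56072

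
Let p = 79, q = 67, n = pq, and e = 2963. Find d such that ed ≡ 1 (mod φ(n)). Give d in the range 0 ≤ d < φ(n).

311

φ(n) = (p−1)(q−1) = 78·66 = 5148.
Need d with 2963·d ≡ 1 (mod 5148). Apply the extended Euclidean algorithm:
5148 = 1·2963 + 2185
2963 = 1·2185 + 778
2185 = 2·778 + 629
778 = 1·629 + 149
629 = 4·149 + 33
149 = 4·33 + 17
33 = 1·17 + 16
17 = 1·16 + 1
16 = 16·1 + 0
Back-substitute:
1 = 17 − 16
1 = −33 + 2·17
1 = 2·149 − 9·33
1 = −9·629 + 38·149
1 = 38·778 − 47·629
1 = −47·2185 + 132·778
1 = 132·2963 − 179·2185
1 = −179·5148 + 311·2963
So 2963·311 ≡ 1 (mod 5148), hence d = 311.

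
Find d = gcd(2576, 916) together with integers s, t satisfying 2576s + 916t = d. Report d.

Euclidean algorithm:
2576 = 2×916 + 744
916 = 1×744 + 172
744 = 4×172 + 56
172 = 3×56 + 4
56 = 14×4 + 0
gcd(2576, 916) = 4.
Express as a combination:
4 = 172 − 3·56
4 = −3·744 + 13·172
4 = 13·916 − 16·744
4 = −16·2576 + 45·916
So 4 = (-16)·2576 + (45)·916.

4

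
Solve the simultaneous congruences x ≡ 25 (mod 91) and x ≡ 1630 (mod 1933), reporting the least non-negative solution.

Write x = 25 + 91·k. Then 91·k ≡ 1630 − 25 ≡ 1605 (mod 1933).
Need 91⁻¹ mod 1933. Extended Euclid on (1933, 91):
1933 = 21·91 + 22
91 = 4·22 + 3
22 = 7·3 + 1
3 = 3·1 + 0
Back-substitute:
1 = 22 − 7·3
1 = −7·91 + 29·22
1 = 29·1933 − 616·91
91⁻¹ ≡ 1317 (mod 1933), so k ≡ 1317·1605 ≡ 1016 (mod 1933).
x = 25 + 91·1016 = 92481.

92481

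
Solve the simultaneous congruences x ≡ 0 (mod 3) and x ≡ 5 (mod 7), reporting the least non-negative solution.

Write x = 0 + 3·k. Then 3·k ≡ 5 − 0 ≡ 5 (mod 7).
Need 3⁻¹ mod 7. Extended Euclid on (7, 3):
7 = 2×3 + 1
3 = 3×1 + 0
Back-substitute:
1 = 7 − 2·3
3⁻¹ ≡ 5 (mod 7), so k ≡ 5·5 ≡ 4 (mod 7).
x = 0 + 3·4 = 12.

12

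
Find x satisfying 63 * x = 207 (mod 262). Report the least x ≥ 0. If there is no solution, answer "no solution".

First find gcd(63, 262):
262 = 4×63 + 10
63 = 6×10 + 3
10 = 3×3 + 1
3 = 3×1 + 0
gcd = 1, so a unique solution mod 262 exists.
Back-substitute for the Bézout coefficients:
1 = 10 − 3·3
1 = −3·63 + 19·10
1 = 19·262 − 79·63
So 63·(-79) ≡ 1 (mod 262), giving 63⁻¹ ≡ 183.
x ≡ 63⁻¹·207 ≡ 183·207 ≡ 153 (mod 262).

153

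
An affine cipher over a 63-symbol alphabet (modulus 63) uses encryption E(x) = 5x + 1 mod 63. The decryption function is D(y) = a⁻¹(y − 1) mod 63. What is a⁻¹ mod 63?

gcd(63, 5) by repeated division:
63 = 12×5 + 3
5 = 1×3 + 2
3 = 1×2 + 1
2 = 2×1 + 0
The gcd is 1. Working backward:
1 = 3 − 2
1 = −5 + 2·3
1 = 2·63 − 25·5
Hence 5⁻¹ ≡ -25 ≡ 38 (mod 63).

38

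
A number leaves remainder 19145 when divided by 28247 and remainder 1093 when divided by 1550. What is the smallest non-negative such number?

13690693

Write x = 19145 + 28247·k. Then 28247·k ≡ 1093 − 19145 ≡ 548 (mod 1550).
Need 28247⁻¹ mod 1550. Extended Euclid on (1550, 347):
1550 = 4×347 + 162
347 = 2×162 + 23
162 = 7×23 + 1
23 = 23×1 + 0
Back-substitute:
1 = 162 − 7·23
1 = −7·347 + 15·162
1 = 15·1550 − 67·347
28247⁻¹ ≡ 1483 (mod 1550), so k ≡ 1483·548 ≡ 484 (mod 1550).
x = 19145 + 28247·484 = 13690693.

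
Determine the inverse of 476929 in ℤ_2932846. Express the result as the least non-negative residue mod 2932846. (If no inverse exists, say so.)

1329023

Extended Euclidean algorithm:
2932846 = 6*476929 + 71272
476929 = 6*71272 + 49297
71272 = 1*49297 + 21975
49297 = 2*21975 + 5347
21975 = 4*5347 + 587
5347 = 9*587 + 64
587 = 9*64 + 11
64 = 5*11 + 9
11 = 1*9 + 2
9 = 4*2 + 1
2 = 2*1 + 0
The gcd is 1. Working backward:
1 = 9 − 4·2
1 = −4·11 + 5·9
1 = 5·64 − 29·11
1 = −29·587 + 266·64
1 = 266·5347 − 2423·587
1 = −2423·21975 + 9958·5347
1 = 9958·49297 − 22339·21975
1 = −22339·71272 + 32297·49297
1 = 32297·476929 − 216121·71272
1 = −216121·2932846 + 1329023·476929
So 476929·1329023 ≡ 1 (mod 2932846).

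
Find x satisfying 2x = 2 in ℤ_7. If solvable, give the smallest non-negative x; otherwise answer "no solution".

First find gcd(2, 7):
7 = 3*2 + 1
2 = 2*1 + 0
gcd = 1, so a unique solution mod 7 exists.
Back-substitute for the Bézout coefficients:
1 = 7 − 3·2
So 2·(-3) ≡ 1 (mod 7), giving 2⁻¹ ≡ 4.
x ≡ 2⁻¹·2 ≡ 4·2 ≡ 1 (mod 7).

1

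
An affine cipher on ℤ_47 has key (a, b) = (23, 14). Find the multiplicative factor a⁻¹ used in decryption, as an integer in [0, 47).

gcd(47, 23) by repeated division:
47 = 2*23 + 1
23 = 23*1 + 0
The gcd is 1. Working backward:
1 = 47 − 2·23
Hence 23⁻¹ ≡ -2 ≡ 45 (mod 47).

45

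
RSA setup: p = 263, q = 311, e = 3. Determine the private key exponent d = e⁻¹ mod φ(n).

φ(n) = (p−1)(q−1) = 262·310 = 81220.
Need d with 3·d ≡ 1 (mod 81220). Apply the extended Euclidean algorithm:
81220 = 27073·3 + 1
3 = 3·1 + 0
Back-substitute:
1 = 81220 − 27073·3
So 3·(-27073) ≡ 1 (mod 81220), hence d ≡ -27073 ≡ 54147 (mod 81220).

54147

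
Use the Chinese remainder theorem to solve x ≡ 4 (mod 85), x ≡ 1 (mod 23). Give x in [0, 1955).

Write x = 4 + 85·k. Then 85·k ≡ 1 − 4 ≡ 20 (mod 23).
Need 85⁻¹ mod 23. Extended Euclid on (23, 16):
23 = 1*16 + 7
16 = 2*7 + 2
7 = 3*2 + 1
2 = 2*1 + 0
Back-substitute:
1 = 7 − 3·2
1 = −3·16 + 7·7
1 = 7·23 − 10·16
85⁻¹ ≡ 13 (mod 23), so k ≡ 13·20 ≡ 7 (mod 23).
x = 4 + 85·7 = 599.

599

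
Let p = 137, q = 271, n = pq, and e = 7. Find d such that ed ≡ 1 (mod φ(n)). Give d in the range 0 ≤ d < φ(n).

20983

φ(n) = (p−1)(q−1) = 136·270 = 36720.
Need d with 7·d ≡ 1 (mod 36720). Apply the extended Euclidean algorithm:
36720 = 5245·7 + 5
7 = 1·5 + 2
5 = 2·2 + 1
2 = 2·1 + 0
Back-substitute:
1 = 5 − 2·2
1 = −2·7 + 3·5
1 = 3·36720 − 15737·7
So 7·(-15737) ≡ 1 (mod 36720), hence d ≡ -15737 ≡ 20983 (mod 36720).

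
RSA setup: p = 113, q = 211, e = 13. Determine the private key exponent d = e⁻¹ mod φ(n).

φ(n) = (p−1)(q−1) = 112·210 = 23520.
Need d with 13·d ≡ 1 (mod 23520). Apply the extended Euclidean algorithm:
23520 = 1809*13 + 3
13 = 4*3 + 1
3 = 3*1 + 0
Back-substitute:
1 = 13 − 4·3
1 = −4·23520 + 7237·13
So 13·7237 ≡ 1 (mod 23520), hence d = 7237.

7237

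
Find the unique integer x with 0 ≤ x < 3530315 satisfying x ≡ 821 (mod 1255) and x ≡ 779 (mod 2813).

Write x = 821 + 1255·k. Then 1255·k ≡ 779 − 821 ≡ 2771 (mod 2813).
Need 1255⁻¹ mod 2813. Extended Euclid on (2813, 1255):
2813 = 2×1255 + 303
1255 = 4×303 + 43
303 = 7×43 + 2
43 = 21×2 + 1
2 = 2×1 + 0
Back-substitute:
1 = 43 − 21·2
1 = −21·303 + 148·43
1 = 148·1255 − 613·303
1 = −613·2813 + 1374·1255
1255⁻¹ ≡ 1374 (mod 2813), so k ≡ 1374·2771 ≡ 1365 (mod 2813).
x = 821 + 1255·1365 = 1713896.

1713896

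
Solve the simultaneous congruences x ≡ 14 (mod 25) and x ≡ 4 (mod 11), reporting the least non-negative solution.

114

Write x = 14 + 25·k. Then 25·k ≡ 4 − 14 ≡ 1 (mod 11).
Need 25⁻¹ mod 11. Extended Euclid on (11, 3):
11 = 3*3 + 2
3 = 1*2 + 1
2 = 2*1 + 0
Back-substitute:
1 = 3 − 2
1 = −11 + 4·3
25⁻¹ ≡ 4 (mod 11), so k ≡ 4·1 ≡ 4 (mod 11).
x = 14 + 25·4 = 114.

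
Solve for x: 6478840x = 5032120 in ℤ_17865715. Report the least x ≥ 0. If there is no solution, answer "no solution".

First find gcd(6478840, 17865715):
17865715 = 2*6478840 + 4908035
6478840 = 1*4908035 + 1570805
4908035 = 3*1570805 + 195620
1570805 = 8*195620 + 5845
195620 = 33*5845 + 2735
5845 = 2*2735 + 375
2735 = 7*375 + 110
375 = 3*110 + 45
110 = 2*45 + 20
45 = 2*20 + 5
20 = 4*5 + 0
gcd = 5 and 5 | 5032120, so solutions exist. Divide through by 5: 1295768x ≡ 1006424 (mod 3573143).
Now find 1295768⁻¹ mod 3573143:
3573143 = 2×1295768 + 981607
1295768 = 1×981607 + 314161
981607 = 3×314161 + 39124
314161 = 8×39124 + 1169
39124 = 33×1169 + 547
1169 = 2×547 + 75
547 = 7×75 + 22
75 = 3×22 + 9
22 = 2×9 + 4
9 = 2×4 + 1
4 = 4×1 + 0
Back-substitute:
1 = 9 − 2·4
1 = −2·22 + 5·9
1 = 5·75 − 17·22
1 = −17·547 + 124·75
1 = 124·1169 − 265·547
1 = −265·39124 + 8869·1169
1 = 8869·314161 − 71217·39124
1 = −71217·981607 + 222520·314161
1 = 222520·1295768 − 293737·981607
1 = −293737·3573143 + 809994·1295768
So 1295768⁻¹ ≡ 809994 (mod 3573143).
Then x ≡ 809994·1006424 ≡ 2691721 (mod 3573143); the smallest non-negative solution is x = 2691721.

2691721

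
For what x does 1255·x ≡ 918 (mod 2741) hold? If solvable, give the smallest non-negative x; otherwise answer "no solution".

First find gcd(1255, 2741):
2741 = 2*1255 + 231
1255 = 5*231 + 100
231 = 2*100 + 31
100 = 3*31 + 7
31 = 4*7 + 3
7 = 2*3 + 1
3 = 3*1 + 0
gcd = 1, so a unique solution mod 2741 exists.
Back-substitute for the Bézout coefficients:
1 = 7 − 2·3
1 = −2·31 + 9·7
1 = 9·100 − 29·31
1 = −29·231 + 67·100
1 = 67·1255 − 364·231
1 = −364·2741 + 795·1255
So 1255·(795) ≡ 1 (mod 2741), giving 1255⁻¹ ≡ 795.
x ≡ 1255⁻¹·918 ≡ 795·918 ≡ 704 (mod 2741).

704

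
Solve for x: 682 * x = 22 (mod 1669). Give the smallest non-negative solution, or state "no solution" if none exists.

1346

First find gcd(682, 1669):
1669 = 2*682 + 305
682 = 2*305 + 72
305 = 4*72 + 17
72 = 4*17 + 4
17 = 4*4 + 1
4 = 4*1 + 0
gcd = 1, so a unique solution mod 1669 exists.
Back-substitute for the Bézout coefficients:
1 = 17 − 4·4
1 = −4·72 + 17·17
1 = 17·305 − 72·72
1 = −72·682 + 161·305
1 = 161·1669 − 394·682
So 682·(-394) ≡ 1 (mod 1669), giving 682⁻¹ ≡ 1275.
x ≡ 682⁻¹·22 ≡ 1275·22 ≡ 1346 (mod 1669).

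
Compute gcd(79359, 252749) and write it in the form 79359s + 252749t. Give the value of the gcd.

Repeated division:
252749 = 3·79359 + 14672
79359 = 5·14672 + 5999
14672 = 2·5999 + 2674
5999 = 2·2674 + 651
2674 = 4·651 + 70
651 = 9·70 + 21
70 = 3·21 + 7
21 = 3·7 + 0
gcd(79359, 252749) = 7.
Back-substituting:
7 = 70 − 3·21
7 = −3·651 + 28·70
7 = 28·2674 − 115·651
7 = −115·5999 + 258·2674
7 = 258·14672 − 631·5999
7 = −631·79359 + 3413·14672
7 = 3413·252749 − 10870·79359
So 7 = (3413)·252749 + (-10870)·79359.

7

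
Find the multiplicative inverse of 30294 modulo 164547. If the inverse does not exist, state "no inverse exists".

Compute gcd(30294, 164547):
164547 = 5×30294 + 13077
30294 = 2×13077 + 4140
13077 = 3×4140 + 657
4140 = 6×657 + 198
657 = 3×198 + 63
198 = 3×63 + 9
63 = 7×9 + 0
Since gcd = 9 > 1, 30294 is not a unit mod 164547.

no inverse exists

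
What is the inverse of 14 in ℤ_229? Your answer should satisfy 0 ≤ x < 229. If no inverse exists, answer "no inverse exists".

gcd(229, 14) by repeated division:
229 = 16·14 + 5
14 = 2·5 + 4
5 = 1·4 + 1
4 = 4·1 + 0
gcd = 1, so the inverse exists. Back-substitute:
1 = 5 − 4
1 = −14 + 3·5
1 = 3·229 − 49·14
So 14·(-49) ≡ 1 (mod 229), and -49 ≡ 180 (mod 229).

180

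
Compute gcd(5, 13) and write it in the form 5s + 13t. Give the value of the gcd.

Euclidean algorithm:
13 = 2×5 + 3
5 = 1×3 + 2
3 = 1×2 + 1
2 = 2×1 + 0
gcd(5, 13) = 1.
Working backward:
1 = 3 − 2
1 = −5 + 2·3
1 = 2·13 − 5·5
So 1 = (2)·13 + (-5)·5.

1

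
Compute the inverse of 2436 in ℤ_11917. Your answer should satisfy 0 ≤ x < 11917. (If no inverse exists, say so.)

Extended Euclidean algorithm:
11917 = 4·2436 + 2173
2436 = 1·2173 + 263
2173 = 8·263 + 69
263 = 3·69 + 56
69 = 1·56 + 13
56 = 4·13 + 4
13 = 3·4 + 1
4 = 4·1 + 0
gcd = 1, so the inverse exists. Back-substitute:
1 = 13 − 3·4
1 = −3·56 + 13·13
1 = 13·69 − 16·56
1 = −16·263 + 61·69
1 = 61·2173 − 504·263
1 = −504·2436 + 565·2173
1 = 565·11917 − 2764·2436
So 2436·(-2764) ≡ 1 (mod 11917), and -2764 ≡ 9153 (mod 11917).

9153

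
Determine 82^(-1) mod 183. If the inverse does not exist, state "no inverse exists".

Run Euclid on (183, 82):
183 = 2*82 + 19
82 = 4*19 + 6
19 = 3*6 + 1
6 = 6*1 + 0
The gcd is 1. Working backward:
1 = 19 − 3·6
1 = −3·82 + 13·19
1 = 13·183 − 29·82
Hence 82⁻¹ ≡ -29 ≡ 154 (mod 183).

154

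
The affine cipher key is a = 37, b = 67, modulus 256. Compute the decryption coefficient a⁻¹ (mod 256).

Extended Euclidean algorithm:
256 = 6×37 + 34
37 = 1×34 + 3
34 = 11×3 + 1
3 = 3×1 + 0
gcd = 1, so the inverse exists. Back-substitute:
1 = 34 − 11·3
1 = −11·37 + 12·34
1 = 12·256 − 83·37
Thus 37·(-83) ≡ 1 (mod 256); reducing, -83 mod 256 = 173.

173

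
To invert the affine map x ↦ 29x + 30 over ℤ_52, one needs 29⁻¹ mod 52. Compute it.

9

Run Euclid on (52, 29):
52 = 1*29 + 23
29 = 1*23 + 6
23 = 3*6 + 5
6 = 1*5 + 1
5 = 5*1 + 0
The gcd is 1. Working backward:
1 = 6 − 5
1 = −23 + 4·6
1 = 4·29 − 5·23
1 = −5·52 + 9·29
So 29·9 ≡ 1 (mod 52).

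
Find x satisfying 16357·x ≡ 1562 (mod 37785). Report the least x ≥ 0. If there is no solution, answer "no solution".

First find gcd(16357, 37785):
37785 = 2×16357 + 5071
16357 = 3×5071 + 1144
5071 = 4×1144 + 495
1144 = 2×495 + 154
495 = 3×154 + 33
154 = 4×33 + 22
33 = 1×22 + 11
22 = 2×11 + 0
gcd = 11 and 11 | 1562, so solutions exist. Divide through by 11: 1487x ≡ 142 (mod 3435).
Now find 1487⁻¹ mod 3435:
3435 = 2·1487 + 461
1487 = 3·461 + 104
461 = 4·104 + 45
104 = 2·45 + 14
45 = 3·14 + 3
14 = 4·3 + 2
3 = 1·2 + 1
2 = 2·1 + 0
Back-substitute:
1 = 3 − 2
1 = −14 + 5·3
1 = 5·45 − 16·14
1 = −16·104 + 37·45
1 = 37·461 − 164·104
1 = −164·1487 + 529·461
1 = 529·3435 − 1222·1487
So 1487·(-1222) ≡ 1 (mod 3435), i.e. 1487⁻¹ ≡ 2213.
Then x ≡ 2213·142 ≡ 1661 (mod 3435); the smallest non-negative solution is x = 1661.

1661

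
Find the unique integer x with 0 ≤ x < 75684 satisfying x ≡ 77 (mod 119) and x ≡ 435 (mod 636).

Write x = 77 + 119·k. Then 119·k ≡ 435 − 77 ≡ 358 (mod 636).
Need 119⁻¹ mod 636. Extended Euclid on (636, 119):
636 = 5·119 + 41
119 = 2·41 + 37
41 = 1·37 + 4
37 = 9·4 + 1
4 = 4·1 + 0
Back-substitute:
1 = 37 − 9·4
1 = −9·41 + 10·37
1 = 10·119 − 29·41
1 = −29·636 + 155·119
119⁻¹ ≡ 155 (mod 636), so k ≡ 155·358 ≡ 158 (mod 636).
x = 77 + 119·158 = 18879.

18879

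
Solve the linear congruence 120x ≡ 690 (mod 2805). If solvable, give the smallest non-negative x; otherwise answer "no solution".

First find gcd(120, 2805):
2805 = 23*120 + 45
120 = 2*45 + 30
45 = 1*30 + 15
30 = 2*15 + 0
gcd = 15 and 15 | 690, so solutions exist. Divide through by 15: 8x ≡ 46 (mod 187).
Now find 8⁻¹ mod 187:
187 = 23×8 + 3
8 = 2×3 + 2
3 = 1×2 + 1
2 = 2×1 + 0
Back-substitute:
1 = 3 − 2
1 = −8 + 3·3
1 = 3·187 − 70·8
So 8·(-70) ≡ 1 (mod 187), i.e. 8⁻¹ ≡ 117.
Then x ≡ 117·46 ≡ 146 (mod 187); the smallest non-negative solution is x = 146.

146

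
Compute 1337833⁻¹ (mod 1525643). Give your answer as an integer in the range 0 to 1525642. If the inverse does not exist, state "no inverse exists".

Euclidean algorithm on 1525643, 1337833:
1525643 = 1·1337833 + 187810
1337833 = 7·187810 + 23163
187810 = 8·23163 + 2506
23163 = 9·2506 + 609
2506 = 4·609 + 70
609 = 8·70 + 49
70 = 1·49 + 21
49 = 2·21 + 7
21 = 3·7 + 0
gcd(1337833, 1525643) = 7 ≠ 1, so 1337833 has no multiplicative inverse modulo 1525643.

no inverse exists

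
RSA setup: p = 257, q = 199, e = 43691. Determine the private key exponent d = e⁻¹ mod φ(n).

φ(n) = (p−1)(q−1) = 256·198 = 50688.
Need d with 43691·d ≡ 1 (mod 50688). Apply the extended Euclidean algorithm:
50688 = 1·43691 + 6997
43691 = 6·6997 + 1709
6997 = 4·1709 + 161
1709 = 10·161 + 99
161 = 1·99 + 62
99 = 1·62 + 37
62 = 1·37 + 25
37 = 1·25 + 12
25 = 2·12 + 1
12 = 12·1 + 0
Back-substitute:
1 = 25 − 2·12
1 = −2·37 + 3·25
1 = 3·62 − 5·37
1 = −5·99 + 8·62
1 = 8·161 − 13·99
1 = −13·1709 + 138·161
1 = 138·6997 − 565·1709
1 = −565·43691 + 3528·6997
1 = 3528·50688 − 4093·43691
So 43691·(-4093) ≡ 1 (mod 50688), hence d ≡ -4093 ≡ 46595 (mod 50688).

46595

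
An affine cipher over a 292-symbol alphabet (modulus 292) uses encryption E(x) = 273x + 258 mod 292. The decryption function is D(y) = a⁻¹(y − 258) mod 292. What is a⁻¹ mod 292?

Apply the Euclidean algorithm to 292 and 273:
292 = 1*273 + 19
273 = 14*19 + 7
19 = 2*7 + 5
7 = 1*5 + 2
5 = 2*2 + 1
2 = 2*1 + 0
Since gcd(273, 292) = 1, back-substitute to write 1 as a combination:
1 = 5 − 2·2
1 = −2·7 + 3·5
1 = 3·19 − 8·7
1 = −8·273 + 115·19
1 = 115·292 − 123·273
Hence 273⁻¹ ≡ -123 ≡ 169 (mod 292).

169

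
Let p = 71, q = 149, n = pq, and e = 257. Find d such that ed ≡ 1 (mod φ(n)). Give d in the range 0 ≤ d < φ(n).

4273

φ(n) = (p−1)(q−1) = 70·148 = 10360.
Need d with 257·d ≡ 1 (mod 10360). Apply the extended Euclidean algorithm:
10360 = 40*257 + 80
257 = 3*80 + 17
80 = 4*17 + 12
17 = 1*12 + 5
12 = 2*5 + 2
5 = 2*2 + 1
2 = 2*1 + 0
Back-substitute:
1 = 5 − 2·2
1 = −2·12 + 5·5
1 = 5·17 − 7·12
1 = −7·80 + 33·17
1 = 33·257 − 106·80
1 = −106·10360 + 4273·257
So 257·4273 ≡ 1 (mod 10360), hence d = 4273.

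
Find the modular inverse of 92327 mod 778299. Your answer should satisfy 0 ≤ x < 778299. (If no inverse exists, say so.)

gcd(778299, 92327) by repeated division:
778299 = 8×92327 + 39683
92327 = 2×39683 + 12961
39683 = 3×12961 + 800
12961 = 16×800 + 161
800 = 4×161 + 156
161 = 1×156 + 5
156 = 31×5 + 1
5 = 5×1 + 0
The gcd is 1. Working backward:
1 = 156 − 31·5
1 = −31·161 + 32·156
1 = 32·800 − 159·161
1 = −159·12961 + 2576·800
1 = 2576·39683 − 7887·12961
1 = −7887·92327 + 18350·39683
1 = 18350·778299 − 154687·92327
Hence 92327⁻¹ ≡ -154687 ≡ 623612 (mod 778299).

623612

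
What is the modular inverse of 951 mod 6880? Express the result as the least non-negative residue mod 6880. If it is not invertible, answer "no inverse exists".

5831

Run Euclid on (6880, 951):
6880 = 7*951 + 223
951 = 4*223 + 59
223 = 3*59 + 46
59 = 1*46 + 13
46 = 3*13 + 7
13 = 1*7 + 6
7 = 1*6 + 1
6 = 6*1 + 0
The gcd is 1. Working backward:
1 = 7 − 6
1 = −13 + 2·7
1 = 2·46 − 7·13
1 = −7·59 + 9·46
1 = 9·223 − 34·59
1 = −34·951 + 145·223
1 = 145·6880 − 1049·951
Hence 951⁻¹ ≡ -1049 ≡ 5831 (mod 6880).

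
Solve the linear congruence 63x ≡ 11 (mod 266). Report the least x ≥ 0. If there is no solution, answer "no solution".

gcd(63, 266):
266 = 4*63 + 14
63 = 4*14 + 7
14 = 2*7 + 0
gcd = 7, but 7 ∤ 11, so the congruence has no solution.

no solution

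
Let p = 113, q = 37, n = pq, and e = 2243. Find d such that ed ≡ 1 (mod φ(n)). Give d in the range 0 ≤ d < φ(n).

1643

φ(n) = (p−1)(q−1) = 112·36 = 4032.
Need d with 2243·d ≡ 1 (mod 4032). Apply the extended Euclidean algorithm:
4032 = 1·2243 + 1789
2243 = 1·1789 + 454
1789 = 3·454 + 427
454 = 1·427 + 27
427 = 15·27 + 22
27 = 1·22 + 5
22 = 4·5 + 2
5 = 2·2 + 1
2 = 2·1 + 0
Back-substitute:
1 = 5 − 2·2
1 = −2·22 + 9·5
1 = 9·27 − 11·22
1 = −11·427 + 174·27
1 = 174·454 − 185·427
1 = −185·1789 + 729·454
1 = 729·2243 − 914·1789
1 = −914·4032 + 1643·2243
So 2243·1643 ≡ 1 (mod 4032), hence d = 1643.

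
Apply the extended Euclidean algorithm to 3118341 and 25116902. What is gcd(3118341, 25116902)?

1

Repeated division:
25116902 = 8*3118341 + 170174
3118341 = 18*170174 + 55209
170174 = 3*55209 + 4547
55209 = 12*4547 + 645
4547 = 7*645 + 32
645 = 20*32 + 5
32 = 6*5 + 2
5 = 2*2 + 1
2 = 2*1 + 0
gcd(3118341, 25116902) = 1.
Back-substituting:
1 = 5 − 2·2
1 = −2·32 + 13·5
1 = 13·645 − 262·32
1 = −262·4547 + 1847·645
1 = 1847·55209 − 22426·4547
1 = −22426·170174 + 69125·55209
1 = 69125·3118341 − 1266676·170174
1 = −1266676·25116902 + 10202533·3118341
So 1 = (-1266676)·25116902 + (10202533)·3118341.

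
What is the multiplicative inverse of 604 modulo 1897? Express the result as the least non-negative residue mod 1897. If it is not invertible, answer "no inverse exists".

Run Euclid on (1897, 604):
1897 = 3×604 + 85
604 = 7×85 + 9
85 = 9×9 + 4
9 = 2×4 + 1
4 = 4×1 + 0
gcd = 1, so the inverse exists. Back-substitute:
1 = 9 − 2·4
1 = −2·85 + 19·9
1 = 19·604 − 135·85
1 = −135·1897 + 424·604
So 604·424 ≡ 1 (mod 1897).

424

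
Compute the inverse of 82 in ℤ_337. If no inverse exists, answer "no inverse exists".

37

Run Euclid on (337, 82):
337 = 4·82 + 9
82 = 9·9 + 1
9 = 9·1 + 0
The gcd is 1. Working backward:
1 = 82 − 9·9
1 = −9·337 + 37·82
So 82·37 ≡ 1 (mod 337).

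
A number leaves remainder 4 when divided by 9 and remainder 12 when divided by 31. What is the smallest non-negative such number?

229

Write x = 4 + 9·k. Then 9·k ≡ 12 − 4 ≡ 8 (mod 31).
Need 9⁻¹ mod 31. Extended Euclid on (31, 9):
31 = 3×9 + 4
9 = 2×4 + 1
4 = 4×1 + 0
Back-substitute:
1 = 9 − 2·4
1 = −2·31 + 7·9
9⁻¹ ≡ 7 (mod 31), so k ≡ 7·8 ≡ 25 (mod 31).
x = 4 + 9·25 = 229.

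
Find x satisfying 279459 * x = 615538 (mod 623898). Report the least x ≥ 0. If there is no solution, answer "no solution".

no solution

gcd(279459, 623898):
623898 = 2*279459 + 64980
279459 = 4*64980 + 19539
64980 = 3*19539 + 6363
19539 = 3*6363 + 450
6363 = 14*450 + 63
450 = 7*63 + 9
63 = 7*9 + 0
gcd = 9, but 9 ∤ 615538, so the congruence has no solution.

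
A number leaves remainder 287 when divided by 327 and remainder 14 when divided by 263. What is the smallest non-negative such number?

51299

Write x = 287 + 327·k. Then 327·k ≡ 14 − 287 ≡ 253 (mod 263).
Need 327⁻¹ mod 263. Extended Euclid on (263, 64):
263 = 4×64 + 7
64 = 9×7 + 1
7 = 7×1 + 0
Back-substitute:
1 = 64 − 9·7
1 = −9·263 + 37·64
327⁻¹ ≡ 37 (mod 263), so k ≡ 37·253 ≡ 156 (mod 263).
x = 287 + 327·156 = 51299.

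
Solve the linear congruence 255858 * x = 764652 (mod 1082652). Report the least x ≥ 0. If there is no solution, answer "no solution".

First find gcd(255858, 1082652):
1082652 = 4×255858 + 59220
255858 = 4×59220 + 18978
59220 = 3×18978 + 2286
18978 = 8×2286 + 690
2286 = 3×690 + 216
690 = 3×216 + 42
216 = 5×42 + 6
42 = 7×6 + 0
gcd = 6 and 6 | 764652, so solutions exist. Divide through by 6: 42643x ≡ 127442 (mod 180442).
Now find 42643⁻¹ mod 180442:
180442 = 4·42643 + 9870
42643 = 4·9870 + 3163
9870 = 3·3163 + 381
3163 = 8·381 + 115
381 = 3·115 + 36
115 = 3·36 + 7
36 = 5·7 + 1
7 = 7·1 + 0
Back-substitute:
1 = 36 − 5·7
1 = −5·115 + 16·36
1 = 16·381 − 53·115
1 = −53·3163 + 440·381
1 = 440·9870 − 1373·3163
1 = −1373·42643 + 5932·9870
1 = 5932·180442 − 25101·42643
So 42643·(-25101) ≡ 1 (mod 180442), i.e. 42643⁻¹ ≡ 155341.
Then x ≡ 155341·127442 ≡ 134576 (mod 180442); the smallest non-negative solution is x = 134576.

134576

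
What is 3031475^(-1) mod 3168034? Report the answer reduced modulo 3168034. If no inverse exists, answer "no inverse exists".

Run Euclid on (3168034, 3031475):
3168034 = 1·3031475 + 136559
3031475 = 22·136559 + 27177
136559 = 5·27177 + 674
27177 = 40·674 + 217
674 = 3·217 + 23
217 = 9·23 + 10
23 = 2·10 + 3
10 = 3·3 + 1
3 = 3·1 + 0
gcd = 1, so the inverse exists. Back-substitute:
1 = 10 − 3·3
1 = −3·23 + 7·10
1 = 7·217 − 66·23
1 = −66·674 + 205·217
1 = 205·27177 − 8266·674
1 = −8266·136559 + 41535·27177
1 = 41535·3031475 − 922036·136559
1 = −922036·3168034 + 963571·3031475
So 3031475·963571 ≡ 1 (mod 3168034).

963571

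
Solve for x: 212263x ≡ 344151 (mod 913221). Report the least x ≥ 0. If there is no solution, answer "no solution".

First find gcd(212263, 913221):
913221 = 4×212263 + 64169
212263 = 3×64169 + 19756
64169 = 3×19756 + 4901
19756 = 4×4901 + 152
4901 = 32×152 + 37
152 = 4×37 + 4
37 = 9×4 + 1
4 = 4×1 + 0
gcd = 1, so a unique solution mod 913221 exists.
Back-substitute for the Bézout coefficients:
1 = 37 − 9·4
1 = −9·152 + 37·37
1 = 37·4901 − 1193·152
1 = −1193·19756 + 4809·4901
1 = 4809·64169 − 15620·19756
1 = −15620·212263 + 51669·64169
1 = 51669·913221 − 222296·212263
So 212263·(-222296) ≡ 1 (mod 913221), giving 212263⁻¹ ≡ 690925.
x ≡ 212263⁻¹·344151 ≡ 690925·344151 ≡ 785358 (mod 913221).

785358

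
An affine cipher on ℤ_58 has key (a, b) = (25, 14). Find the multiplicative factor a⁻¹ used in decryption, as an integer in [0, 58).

7

Extended Euclidean algorithm:
58 = 2*25 + 8
25 = 3*8 + 1
8 = 8*1 + 0
The gcd is 1. Working backward:
1 = 25 − 3·8
1 = −3·58 + 7·25
So 25·7 ≡ 1 (mod 58).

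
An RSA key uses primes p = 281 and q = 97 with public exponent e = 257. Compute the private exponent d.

17153

φ(n) = (p−1)(q−1) = 280·96 = 26880.
Need d with 257·d ≡ 1 (mod 26880). Apply the extended Euclidean algorithm:
26880 = 104×257 + 152
257 = 1×152 + 105
152 = 1×105 + 47
105 = 2×47 + 11
47 = 4×11 + 3
11 = 3×3 + 2
3 = 1×2 + 1
2 = 2×1 + 0
Back-substitute:
1 = 3 − 2
1 = −11 + 4·3
1 = 4·47 − 17·11
1 = −17·105 + 38·47
1 = 38·152 − 55·105
1 = −55·257 + 93·152
1 = 93·26880 − 9727·257
So 257·(-9727) ≡ 1 (mod 26880), hence d ≡ -9727 ≡ 17153 (mod 26880).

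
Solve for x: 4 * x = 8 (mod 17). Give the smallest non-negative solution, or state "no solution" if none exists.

2

First find gcd(4, 17):
17 = 4×4 + 1
4 = 4×1 + 0
gcd = 1, so a unique solution mod 17 exists.
Back-substitute for the Bézout coefficients:
1 = 17 − 4·4
So 4·(-4) ≡ 1 (mod 17), giving 4⁻¹ ≡ 13.
x ≡ 4⁻¹·8 ≡ 13·8 ≡ 2 (mod 17).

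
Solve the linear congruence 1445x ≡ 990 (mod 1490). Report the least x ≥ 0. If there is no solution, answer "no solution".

First find gcd(1445, 1490):
1490 = 1·1445 + 45
1445 = 32·45 + 5
45 = 9·5 + 0
gcd = 5 and 5 | 990, so solutions exist. Divide through by 5: 289x ≡ 198 (mod 298).
Now find 289⁻¹ mod 298:
298 = 1·289 + 9
289 = 32·9 + 1
9 = 9·1 + 0
Back-substitute:
1 = 289 − 32·9
1 = −32·298 + 33·289
So 289⁻¹ ≡ 33 (mod 298).
Then x ≡ 33·198 ≡ 276 (mod 298); the smallest non-negative solution is x = 276.

276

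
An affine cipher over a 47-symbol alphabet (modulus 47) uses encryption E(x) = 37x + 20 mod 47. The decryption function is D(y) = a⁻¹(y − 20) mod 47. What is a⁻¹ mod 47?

14

Run Euclid on (47, 37):
47 = 1·37 + 10
37 = 3·10 + 7
10 = 1·7 + 3
7 = 2·3 + 1
3 = 3·1 + 0
The gcd is 1. Working backward:
1 = 7 − 2·3
1 = −2·10 + 3·7
1 = 3·37 − 11·10
1 = −11·47 + 14·37
So 37·14 ≡ 1 (mod 47).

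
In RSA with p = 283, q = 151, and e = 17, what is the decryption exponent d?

9953

φ(n) = (p−1)(q−1) = 282·150 = 42300.
Need d with 17·d ≡ 1 (mod 42300). Apply the extended Euclidean algorithm:
42300 = 2488*17 + 4
17 = 4*4 + 1
4 = 4*1 + 0
Back-substitute:
1 = 17 − 4·4
1 = −4·42300 + 9953·17
So 17·9953 ≡ 1 (mod 42300), hence d = 9953.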